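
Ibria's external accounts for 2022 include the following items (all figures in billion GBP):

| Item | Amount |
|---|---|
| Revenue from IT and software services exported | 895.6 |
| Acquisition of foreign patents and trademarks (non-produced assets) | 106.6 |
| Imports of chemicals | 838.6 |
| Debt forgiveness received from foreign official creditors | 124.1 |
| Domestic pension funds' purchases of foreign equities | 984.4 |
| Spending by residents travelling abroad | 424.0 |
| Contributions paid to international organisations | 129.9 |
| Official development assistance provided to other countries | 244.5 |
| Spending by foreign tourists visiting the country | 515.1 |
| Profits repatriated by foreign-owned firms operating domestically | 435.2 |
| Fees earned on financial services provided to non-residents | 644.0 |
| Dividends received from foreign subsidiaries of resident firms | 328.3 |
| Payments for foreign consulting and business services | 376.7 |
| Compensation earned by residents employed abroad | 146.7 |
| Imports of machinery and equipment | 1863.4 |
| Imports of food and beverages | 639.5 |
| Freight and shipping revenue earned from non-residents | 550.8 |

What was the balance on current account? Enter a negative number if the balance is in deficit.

-1871.3

Goods: -639.5 - 1863.4 - 838.6 = -3341.5
Services: -376.7 + 515.1 + 644.0 + 895.6 - 424.0 + 550.8 = 1804.8
Primary income: 328.3 - 435.2 + 146.7 = 39.8
Secondary income: -129.9 - 244.5 = -374.4
Current account = (-3341.5) + 1804.8 + 39.8 + (-374.4) = -1871.3
(Excluded from the current account — capital account: acquisition of foreign patents and trademarks (non-produced assets) 106.6, debt forgiveness received from foreign official creditors 124.1; financial account: domestic pension funds' purchases of foreign equities 984.4.)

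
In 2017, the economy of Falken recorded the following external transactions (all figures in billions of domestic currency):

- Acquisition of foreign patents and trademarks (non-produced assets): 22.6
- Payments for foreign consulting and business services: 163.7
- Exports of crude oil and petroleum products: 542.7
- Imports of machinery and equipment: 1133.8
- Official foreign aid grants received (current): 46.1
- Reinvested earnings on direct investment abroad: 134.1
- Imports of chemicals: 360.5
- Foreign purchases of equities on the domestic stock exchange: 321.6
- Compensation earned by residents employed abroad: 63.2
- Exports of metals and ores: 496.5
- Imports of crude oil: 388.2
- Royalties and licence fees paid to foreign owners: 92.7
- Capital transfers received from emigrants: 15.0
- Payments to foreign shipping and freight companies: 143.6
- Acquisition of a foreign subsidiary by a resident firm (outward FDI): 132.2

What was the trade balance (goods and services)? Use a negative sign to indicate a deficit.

Goods: -1133.8 - 360.5 - 388.2 + 542.7 + 496.5 = -843.3
Services: -92.7 - 143.6 - 163.7 = -400.0
Trade balance = -843.3 + (-400.0) = -1243.3
(Excluded from the trade balance — capital account: acquisition of foreign patents and trademarks (non-produced assets) 22.6, capital transfers received from emigrants 15.0; secondary income: official foreign aid grants received (current) 46.1; primary income: reinvested earnings on direct investment abroad 134.1, compensation earned by residents employed abroad 63.2; financial account: foreign purchases of equities on the domestic stock exchange 321.6, acquisition of a foreign subsidiary by a resident firm (outward FDI) 132.2.)

-1243.3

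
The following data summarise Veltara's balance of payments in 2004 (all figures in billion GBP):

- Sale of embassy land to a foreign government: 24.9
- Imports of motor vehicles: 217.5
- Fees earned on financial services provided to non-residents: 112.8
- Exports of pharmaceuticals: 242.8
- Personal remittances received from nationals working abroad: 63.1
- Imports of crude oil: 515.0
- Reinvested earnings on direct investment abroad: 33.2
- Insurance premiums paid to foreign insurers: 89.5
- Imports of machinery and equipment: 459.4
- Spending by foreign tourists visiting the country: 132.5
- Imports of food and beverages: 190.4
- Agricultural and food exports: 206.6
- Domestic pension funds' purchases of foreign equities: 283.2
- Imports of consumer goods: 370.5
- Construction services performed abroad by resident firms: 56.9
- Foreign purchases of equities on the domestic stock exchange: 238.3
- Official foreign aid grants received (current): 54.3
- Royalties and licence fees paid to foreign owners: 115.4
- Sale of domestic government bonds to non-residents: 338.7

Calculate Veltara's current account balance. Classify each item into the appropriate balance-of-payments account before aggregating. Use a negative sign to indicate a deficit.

Goods: 206.6 - 370.5 - 217.5 - 459.4 + 242.8 - 515.0 - 190.4 = -1303.4
Services: -89.5 + 112.8 + 56.9 + 132.5 - 115.4 = 97.3
Primary income: 33.2
Secondary income: 54.3 + 63.1 = 117.4
Current account = (-1303.4) + 97.3 + 33.2 + 117.4 = -1055.5
(Excluded from the current account — capital account: sale of embassy land to a foreign government 24.9; financial account: domestic pension funds' purchases of foreign equities 283.2, foreign purchases of equities on the domestic stock exchange 238.3, sale of domestic government bonds to non-residents 338.7.)

-1055.5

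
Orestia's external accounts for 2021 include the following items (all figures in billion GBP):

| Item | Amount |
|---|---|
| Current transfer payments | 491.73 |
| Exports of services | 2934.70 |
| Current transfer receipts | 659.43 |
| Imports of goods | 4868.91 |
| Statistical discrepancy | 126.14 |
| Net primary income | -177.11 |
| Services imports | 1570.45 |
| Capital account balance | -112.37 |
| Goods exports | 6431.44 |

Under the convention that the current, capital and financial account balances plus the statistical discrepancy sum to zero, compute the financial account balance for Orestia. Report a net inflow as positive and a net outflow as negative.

-2931.14

Goods balance = 6431.44 - 4868.91 = 1562.53
Services balance = 2934.70 - 1570.45 = 1364.25
Trade balance (goods + services) = 1562.53 + 1364.25 = 2926.78
Net primary income = -177.11
Net secondary income = 659.43 - 491.73 = 167.70
Current account = 2926.78 + (-177.11) + 167.70 = 2917.37
Financial account = -(2917.37 + (-112.37) + 126.14) = -2931.14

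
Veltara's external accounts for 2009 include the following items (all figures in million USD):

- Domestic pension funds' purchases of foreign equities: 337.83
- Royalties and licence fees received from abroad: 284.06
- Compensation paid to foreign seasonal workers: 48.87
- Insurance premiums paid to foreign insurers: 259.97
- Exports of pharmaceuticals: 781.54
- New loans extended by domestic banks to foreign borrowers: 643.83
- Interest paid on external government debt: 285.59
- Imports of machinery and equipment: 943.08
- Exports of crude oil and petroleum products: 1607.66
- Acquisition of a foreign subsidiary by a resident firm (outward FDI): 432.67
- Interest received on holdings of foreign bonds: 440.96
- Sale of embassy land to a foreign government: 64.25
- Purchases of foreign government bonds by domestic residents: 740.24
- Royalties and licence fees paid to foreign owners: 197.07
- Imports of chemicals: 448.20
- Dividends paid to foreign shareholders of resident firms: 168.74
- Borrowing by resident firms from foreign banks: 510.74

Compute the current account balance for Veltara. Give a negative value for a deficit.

762.70

Goods: -943.08 + 1607.66 + 781.54 - 448.20 = 997.92
Services: -197.07 - 259.97 + 284.06 = -172.98
Primary income: 440.96 - 48.87 - 285.59 - 168.74 = -62.24
Current account = 997.92 + (-172.98) + (-62.24) = 762.70
(Excluded from the current account — financial account: domestic pension funds' purchases of foreign equities 337.83, new loans extended by domestic banks to foreign borrowers 643.83, acquisition of a foreign subsidiary by a resident firm (outward FDI) 432.67, purchases of foreign government bonds by domestic residents 740.24, borrowing by resident firms from foreign banks 510.74; capital account: sale of embassy land to a foreign government 64.25.)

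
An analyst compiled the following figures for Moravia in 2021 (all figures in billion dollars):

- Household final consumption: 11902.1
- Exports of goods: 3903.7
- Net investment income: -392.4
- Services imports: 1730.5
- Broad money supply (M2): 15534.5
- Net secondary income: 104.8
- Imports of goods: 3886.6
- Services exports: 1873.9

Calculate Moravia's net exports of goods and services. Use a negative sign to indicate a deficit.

160.5

Goods balance = 3903.7 - 3886.6 = 17.1
Services balance = 1873.9 - 1730.5 = 143.4
Trade balance (goods + services) = 17.1 + 143.4 = 160.5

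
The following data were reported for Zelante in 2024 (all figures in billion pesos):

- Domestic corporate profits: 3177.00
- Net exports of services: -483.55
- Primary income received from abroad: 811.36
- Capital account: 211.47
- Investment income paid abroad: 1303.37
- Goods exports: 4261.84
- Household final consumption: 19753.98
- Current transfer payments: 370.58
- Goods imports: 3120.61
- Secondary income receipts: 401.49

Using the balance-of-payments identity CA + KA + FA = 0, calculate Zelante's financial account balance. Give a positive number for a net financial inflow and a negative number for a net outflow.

Goods balance = 4261.84 - 3120.61 = 1141.23
Services balance = -483.55
Trade balance (goods + services) = 1141.23 + (-483.55) = 657.68
Net primary income = 811.36 - 1303.37 = -492.01
Net secondary income = 401.49 - 370.58 = 30.91
Current account = 657.68 + (-492.01) + 30.91 = 196.58
Financial account = -(196.58 + 211.47) = -408.05

-408.05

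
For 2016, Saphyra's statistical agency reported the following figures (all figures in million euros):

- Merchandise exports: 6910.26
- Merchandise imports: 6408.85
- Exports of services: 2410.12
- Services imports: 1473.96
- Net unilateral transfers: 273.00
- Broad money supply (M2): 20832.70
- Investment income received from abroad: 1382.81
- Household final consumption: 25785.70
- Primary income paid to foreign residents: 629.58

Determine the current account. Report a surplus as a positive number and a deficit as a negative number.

2463.80

Goods balance = 6910.26 - 6408.85 = 501.41
Services balance = 2410.12 - 1473.96 = 936.16
Trade balance (goods + services) = 501.41 + 936.16 = 1437.57
Net primary income = 1382.81 - 629.58 = 753.23
Net secondary income = 273.00
Current account = 1437.57 + 753.23 + 273.00 = 2463.80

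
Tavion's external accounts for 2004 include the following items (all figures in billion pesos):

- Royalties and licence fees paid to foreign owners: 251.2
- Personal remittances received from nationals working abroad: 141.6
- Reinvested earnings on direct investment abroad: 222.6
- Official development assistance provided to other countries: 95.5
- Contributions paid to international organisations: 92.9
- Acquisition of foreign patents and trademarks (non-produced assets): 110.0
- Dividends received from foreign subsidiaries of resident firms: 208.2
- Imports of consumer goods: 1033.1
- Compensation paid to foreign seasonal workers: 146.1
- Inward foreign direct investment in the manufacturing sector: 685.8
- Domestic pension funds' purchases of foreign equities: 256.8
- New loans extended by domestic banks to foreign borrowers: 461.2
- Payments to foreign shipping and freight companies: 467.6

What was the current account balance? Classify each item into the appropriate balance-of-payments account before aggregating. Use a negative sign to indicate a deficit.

Goods: -1033.1
Services: -251.2 - 467.6 = -718.8
Primary income: -146.1 + 222.6 + 208.2 = 284.7
Secondary income: -92.9 - 95.5 + 141.6 = -46.8
Current account = (-1033.1) + (-718.8) + 284.7 + (-46.8) = -1514.0
(Excluded from the current account — capital account: acquisition of foreign patents and trademarks (non-produced assets) 110.0; financial account: inward foreign direct investment in the manufacturing sector 685.8, domestic pension funds' purchases of foreign equities 256.8, new loans extended by domestic banks to foreign borrowers 461.2.)

-1514.0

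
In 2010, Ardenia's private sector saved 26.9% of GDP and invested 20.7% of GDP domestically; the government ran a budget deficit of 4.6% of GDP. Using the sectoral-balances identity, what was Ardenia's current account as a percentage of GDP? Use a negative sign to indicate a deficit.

By the sectoral-balances identity, CA = (S_private - I) + (T - G).
Private balance = 26.9 - 20.7 = 6.2
Government balance (T - G) = -4.6
CA = 6.2 + (-4.6) = 1.6

1.6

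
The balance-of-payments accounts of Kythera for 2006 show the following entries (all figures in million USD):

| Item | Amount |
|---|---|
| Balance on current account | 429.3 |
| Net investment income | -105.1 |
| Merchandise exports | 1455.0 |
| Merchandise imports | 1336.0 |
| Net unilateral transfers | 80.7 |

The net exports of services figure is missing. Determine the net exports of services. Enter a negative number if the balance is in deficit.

334.7

Current account = goods balance + services balance + net primary income + net secondary income
Sum of the known components = 94.6
Net exports of services = CA - (known components) = 429.3 - 94.6 = 334.7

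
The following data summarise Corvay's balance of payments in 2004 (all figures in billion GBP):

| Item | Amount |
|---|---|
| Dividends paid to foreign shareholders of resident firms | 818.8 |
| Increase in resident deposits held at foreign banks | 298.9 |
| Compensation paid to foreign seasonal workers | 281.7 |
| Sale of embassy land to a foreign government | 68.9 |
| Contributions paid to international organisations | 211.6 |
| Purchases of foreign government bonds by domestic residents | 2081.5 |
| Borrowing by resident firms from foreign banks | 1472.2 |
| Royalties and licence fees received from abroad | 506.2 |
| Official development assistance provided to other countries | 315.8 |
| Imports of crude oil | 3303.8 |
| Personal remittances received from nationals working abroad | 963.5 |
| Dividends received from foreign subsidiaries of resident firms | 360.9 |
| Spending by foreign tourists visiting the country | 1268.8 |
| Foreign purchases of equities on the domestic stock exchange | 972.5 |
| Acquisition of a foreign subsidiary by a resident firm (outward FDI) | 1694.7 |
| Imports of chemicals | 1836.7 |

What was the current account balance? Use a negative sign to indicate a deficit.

Goods: -1836.7 - 3303.8 = -5140.5
Services: 506.2 + 1268.8 = 1775.0
Primary income: -818.8 - 281.7 + 360.9 = -739.6
Secondary income: -315.8 - 211.6 + 963.5 = 436.1
Current account = (-5140.5) + 1775.0 + (-739.6) + 436.1 = -3669.0
(Excluded from the current account — financial account: increase in resident deposits held at foreign banks 298.9, purchases of foreign government bonds by domestic residents 2081.5, borrowing by resident firms from foreign banks 1472.2, foreign purchases of equities on the domestic stock exchange 972.5, acquisition of a foreign subsidiary by a resident firm (outward FDI) 1694.7; capital account: sale of embassy land to a foreign government 68.9.)

-3669.0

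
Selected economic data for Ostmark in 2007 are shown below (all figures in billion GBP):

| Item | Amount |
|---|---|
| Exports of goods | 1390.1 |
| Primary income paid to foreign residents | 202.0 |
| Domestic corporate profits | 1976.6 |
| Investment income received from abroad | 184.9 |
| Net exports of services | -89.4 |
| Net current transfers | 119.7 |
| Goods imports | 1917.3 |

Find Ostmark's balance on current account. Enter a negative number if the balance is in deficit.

Goods balance = 1390.1 - 1917.3 = -527.2
Services balance = -89.4
Trade balance (goods + services) = -527.2 + (-89.4) = -616.6
Net primary income = 184.9 - 202.0 = -17.1
Net secondary income = 119.7
Current account = -616.6 + (-17.1) + 119.7 = -514.0

-514.0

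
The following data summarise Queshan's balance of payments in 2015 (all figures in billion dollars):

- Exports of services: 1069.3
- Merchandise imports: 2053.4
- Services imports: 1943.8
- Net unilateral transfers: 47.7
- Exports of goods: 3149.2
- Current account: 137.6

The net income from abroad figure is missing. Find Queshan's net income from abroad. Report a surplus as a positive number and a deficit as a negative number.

-131.4

Current account = goods balance + services balance + net primary income + net secondary income
Sum of the known components = 269.0
Net income from abroad = CA - (known components) = 137.6 - 269.0 = -131.4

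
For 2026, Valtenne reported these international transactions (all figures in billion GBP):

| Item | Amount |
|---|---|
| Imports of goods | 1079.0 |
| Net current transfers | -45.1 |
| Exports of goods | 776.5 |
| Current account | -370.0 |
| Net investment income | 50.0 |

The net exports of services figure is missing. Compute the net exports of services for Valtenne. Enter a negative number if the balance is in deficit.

-72.4

Current account = goods balance + services balance + net primary income + net secondary income
Sum of the known components = -297.6
Net exports of services = CA - (known components) = -370.0 - (-297.6) = -72.4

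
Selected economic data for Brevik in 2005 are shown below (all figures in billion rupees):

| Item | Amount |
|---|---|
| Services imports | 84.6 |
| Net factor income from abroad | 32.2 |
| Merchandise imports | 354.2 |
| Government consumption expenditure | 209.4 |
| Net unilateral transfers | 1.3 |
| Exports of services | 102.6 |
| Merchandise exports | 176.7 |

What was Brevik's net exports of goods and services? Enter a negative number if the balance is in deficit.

-159.5

Goods balance = 176.7 - 354.2 = -177.5
Services balance = 102.6 - 84.6 = 18.0
Trade balance (goods + services) = -177.5 + 18.0 = -159.5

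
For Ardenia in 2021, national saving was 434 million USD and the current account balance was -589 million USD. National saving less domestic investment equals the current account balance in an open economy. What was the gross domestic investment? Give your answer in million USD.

S - I = CA (net lending to the rest of the world).
I = S - CA = 434 - (-589) = 1023

1023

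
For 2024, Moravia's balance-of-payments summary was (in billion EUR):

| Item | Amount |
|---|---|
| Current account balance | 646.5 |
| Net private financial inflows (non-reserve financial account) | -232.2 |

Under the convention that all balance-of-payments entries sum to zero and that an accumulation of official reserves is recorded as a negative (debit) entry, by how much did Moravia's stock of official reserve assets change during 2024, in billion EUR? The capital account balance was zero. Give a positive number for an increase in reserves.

Official reserve transactions balance = -(646.5 + (-232.2)) = -414.3
An accumulation of reserves is recorded as a debit (negative entry), so the change in the stock of reserves is the negative of that balance.
Change in official reserves = -(-414.3) = 414.3

414.3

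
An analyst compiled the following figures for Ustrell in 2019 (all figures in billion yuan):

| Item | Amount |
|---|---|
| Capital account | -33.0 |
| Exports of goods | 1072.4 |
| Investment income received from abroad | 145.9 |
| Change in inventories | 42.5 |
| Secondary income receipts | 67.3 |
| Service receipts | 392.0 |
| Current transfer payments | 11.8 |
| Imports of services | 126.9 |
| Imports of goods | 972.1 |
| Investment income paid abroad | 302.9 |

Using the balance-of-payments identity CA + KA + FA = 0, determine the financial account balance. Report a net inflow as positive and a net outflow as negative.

Goods balance = 1072.4 - 972.1 = 100.3
Services balance = 392.0 - 126.9 = 265.1
Trade balance (goods + services) = 100.3 + 265.1 = 365.4
Net primary income = 145.9 - 302.9 = -157.0
Net secondary income = 67.3 - 11.8 = 55.5
Current account = 365.4 + (-157.0) + 55.5 = 263.9
Financial account = -(263.9 + (-33.0)) = -230.9

-230.9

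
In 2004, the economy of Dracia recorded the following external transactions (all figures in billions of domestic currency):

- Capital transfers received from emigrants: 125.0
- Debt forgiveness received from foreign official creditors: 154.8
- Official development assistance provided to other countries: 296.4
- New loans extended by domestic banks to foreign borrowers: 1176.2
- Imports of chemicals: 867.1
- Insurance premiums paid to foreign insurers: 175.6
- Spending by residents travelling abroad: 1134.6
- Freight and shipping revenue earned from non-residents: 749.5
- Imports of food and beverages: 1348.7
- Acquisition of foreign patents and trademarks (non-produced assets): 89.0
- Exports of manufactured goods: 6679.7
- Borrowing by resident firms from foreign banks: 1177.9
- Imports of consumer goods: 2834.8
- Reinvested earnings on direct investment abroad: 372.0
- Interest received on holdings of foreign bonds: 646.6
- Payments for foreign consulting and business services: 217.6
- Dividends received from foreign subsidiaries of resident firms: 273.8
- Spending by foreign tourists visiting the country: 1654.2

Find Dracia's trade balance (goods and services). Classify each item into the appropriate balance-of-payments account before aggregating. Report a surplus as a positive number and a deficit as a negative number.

2505.0

Goods: 6679.7 - 2834.8 - 1348.7 - 867.1 = 1629.1
Services: -1134.6 + 749.5 + 1654.2 - 217.6 - 175.6 = 875.9
Trade balance = 1629.1 + 875.9 = 2505.0
(Excluded from the trade balance — capital account: capital transfers received from emigrants 125.0, debt forgiveness received from foreign official creditors 154.8, acquisition of foreign patents and trademarks (non-produced assets) 89.0; secondary income: official development assistance provided to other countries 296.4; financial account: new loans extended by domestic banks to foreign borrowers 1176.2, borrowing by resident firms from foreign banks 1177.9; primary income: reinvested earnings on direct investment abroad 372.0, interest received on holdings of foreign bonds 646.6, dividends received from foreign subsidiaries of resident firms 273.8.)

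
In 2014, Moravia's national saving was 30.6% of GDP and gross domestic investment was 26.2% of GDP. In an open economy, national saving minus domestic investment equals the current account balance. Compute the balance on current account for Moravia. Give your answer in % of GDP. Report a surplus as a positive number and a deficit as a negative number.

4.4

CA = S - I = 30.6 - 26.2 = 4.4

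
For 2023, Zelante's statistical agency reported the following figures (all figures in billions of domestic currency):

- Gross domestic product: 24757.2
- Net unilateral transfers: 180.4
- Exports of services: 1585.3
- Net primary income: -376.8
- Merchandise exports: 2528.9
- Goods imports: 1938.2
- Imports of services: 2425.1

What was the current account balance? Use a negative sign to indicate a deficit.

Goods balance = 2528.9 - 1938.2 = 590.7
Services balance = 1585.3 - 2425.1 = -839.8
Trade balance (goods + services) = 590.7 + (-839.8) = -249.1
Net primary income = -376.8
Net secondary income = 180.4
Current account = -249.1 + (-376.8) + 180.4 = -445.5

-445.5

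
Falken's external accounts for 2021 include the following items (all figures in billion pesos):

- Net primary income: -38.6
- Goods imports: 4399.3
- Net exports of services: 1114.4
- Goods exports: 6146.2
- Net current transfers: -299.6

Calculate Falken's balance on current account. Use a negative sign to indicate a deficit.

Goods balance = 6146.2 - 4399.3 = 1746.9
Services balance = 1114.4
Trade balance (goods + services) = 1746.9 + 1114.4 = 2861.3
Net primary income = -38.6
Net secondary income = -299.6
Current account = 2861.3 + (-38.6) + (-299.6) = 2523.1

2523.1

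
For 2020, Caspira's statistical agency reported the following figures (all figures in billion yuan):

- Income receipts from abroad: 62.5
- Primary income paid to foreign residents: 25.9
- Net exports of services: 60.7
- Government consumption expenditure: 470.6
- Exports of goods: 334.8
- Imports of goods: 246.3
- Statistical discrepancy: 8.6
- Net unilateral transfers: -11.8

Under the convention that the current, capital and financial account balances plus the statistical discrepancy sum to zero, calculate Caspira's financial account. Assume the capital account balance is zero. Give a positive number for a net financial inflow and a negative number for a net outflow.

-182.6

Goods balance = 334.8 - 246.3 = 88.5
Services balance = 60.7
Trade balance (goods + services) = 88.5 + 60.7 = 149.2
Net primary income = 62.5 - 25.9 = 36.6
Net secondary income = -11.8
Current account = 149.2 + 36.6 + (-11.8) = 174.0
Financial account = -(174.0 + 8.6) = -182.6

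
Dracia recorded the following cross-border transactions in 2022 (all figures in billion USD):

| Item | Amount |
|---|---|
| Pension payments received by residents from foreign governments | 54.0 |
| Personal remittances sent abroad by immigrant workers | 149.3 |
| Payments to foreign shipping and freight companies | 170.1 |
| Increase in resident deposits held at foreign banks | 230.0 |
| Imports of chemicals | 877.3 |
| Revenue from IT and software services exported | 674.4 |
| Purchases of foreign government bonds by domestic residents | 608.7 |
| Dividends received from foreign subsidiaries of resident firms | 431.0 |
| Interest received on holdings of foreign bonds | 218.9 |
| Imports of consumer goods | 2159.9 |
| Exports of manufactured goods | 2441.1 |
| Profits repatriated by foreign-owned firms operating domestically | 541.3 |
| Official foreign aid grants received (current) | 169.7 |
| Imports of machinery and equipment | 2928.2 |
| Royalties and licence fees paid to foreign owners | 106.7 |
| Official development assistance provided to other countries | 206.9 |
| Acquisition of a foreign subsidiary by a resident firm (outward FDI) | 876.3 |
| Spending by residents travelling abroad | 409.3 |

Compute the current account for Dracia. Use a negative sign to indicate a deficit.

Goods: 2441.1 - 2159.9 - 2928.2 - 877.3 = -3524.3
Services: -409.3 + 674.4 - 170.1 - 106.7 = -11.7
Primary income: 431.0 + 218.9 - 541.3 = 108.6
Secondary income: 169.7 + 54.0 - 206.9 - 149.3 = -132.5
Current account = (-3524.3) + (-11.7) + 108.6 + (-132.5) = -3559.9
(Excluded from the current account — financial account: increase in resident deposits held at foreign banks 230.0, purchases of foreign government bonds by domestic residents 608.7, acquisition of a foreign subsidiary by a resident firm (outward FDI) 876.3.)

-3559.9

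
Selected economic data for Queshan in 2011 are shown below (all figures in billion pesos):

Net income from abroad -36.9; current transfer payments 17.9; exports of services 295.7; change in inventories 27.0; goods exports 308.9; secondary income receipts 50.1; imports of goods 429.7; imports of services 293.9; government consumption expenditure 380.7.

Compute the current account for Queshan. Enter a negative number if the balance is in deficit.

-123.7

Goods balance = 308.9 - 429.7 = -120.8
Services balance = 295.7 - 293.9 = 1.8
Trade balance (goods + services) = -120.8 + 1.8 = -119.0
Net primary income = -36.9
Net secondary income = 50.1 - 17.9 = 32.2
Current account = -119.0 + (-36.9) + 32.2 = -123.7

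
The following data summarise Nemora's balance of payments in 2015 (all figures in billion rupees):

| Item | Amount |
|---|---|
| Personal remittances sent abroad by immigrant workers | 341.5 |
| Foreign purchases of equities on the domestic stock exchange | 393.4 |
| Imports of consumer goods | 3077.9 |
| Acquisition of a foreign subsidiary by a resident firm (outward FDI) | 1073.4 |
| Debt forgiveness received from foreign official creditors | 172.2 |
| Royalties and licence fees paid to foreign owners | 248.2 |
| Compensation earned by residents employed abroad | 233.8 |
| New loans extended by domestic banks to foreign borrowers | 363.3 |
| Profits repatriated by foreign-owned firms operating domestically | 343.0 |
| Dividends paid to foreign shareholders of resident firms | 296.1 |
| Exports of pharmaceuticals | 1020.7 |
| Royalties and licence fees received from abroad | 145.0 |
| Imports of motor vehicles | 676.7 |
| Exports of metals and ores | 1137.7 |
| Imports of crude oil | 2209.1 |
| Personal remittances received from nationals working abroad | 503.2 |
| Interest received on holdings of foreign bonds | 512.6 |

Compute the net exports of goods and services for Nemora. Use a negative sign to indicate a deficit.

-3908.5

Goods: -676.7 - 3077.9 - 2209.1 + 1020.7 + 1137.7 = -3805.3
Services: 145.0 - 248.2 = -103.2
Trade balance = -3805.3 + (-103.2) = -3908.5
(Excluded from the trade balance — secondary income: personal remittances sent abroad by immigrant workers 341.5, personal remittances received from nationals working abroad 503.2; financial account: foreign purchases of equities on the domestic stock exchange 393.4, acquisition of a foreign subsidiary by a resident firm (outward FDI) 1073.4, new loans extended by domestic banks to foreign borrowers 363.3; capital account: debt forgiveness received from foreign official creditors 172.2; primary income: compensation earned by residents employed abroad 233.8, profits repatriated by foreign-owned firms operating domestically 343.0, dividends paid to foreign shareholders of resident firms 296.1, interest received on holdings of foreign bonds 512.6.)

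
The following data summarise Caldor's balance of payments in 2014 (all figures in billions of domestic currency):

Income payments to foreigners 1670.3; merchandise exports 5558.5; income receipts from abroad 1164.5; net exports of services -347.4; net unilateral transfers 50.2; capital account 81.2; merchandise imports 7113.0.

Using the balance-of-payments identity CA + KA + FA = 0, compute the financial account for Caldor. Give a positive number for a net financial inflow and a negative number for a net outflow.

Goods balance = 5558.5 - 7113.0 = -1554.5
Services balance = -347.4
Trade balance (goods + services) = -1554.5 + (-347.4) = -1901.9
Net primary income = 1164.5 - 1670.3 = -505.8
Net secondary income = 50.2
Current account = -1901.9 + (-505.8) + 50.2 = -2357.5
Financial account = -(-2357.5 + 81.2) = 2276.3

2276.3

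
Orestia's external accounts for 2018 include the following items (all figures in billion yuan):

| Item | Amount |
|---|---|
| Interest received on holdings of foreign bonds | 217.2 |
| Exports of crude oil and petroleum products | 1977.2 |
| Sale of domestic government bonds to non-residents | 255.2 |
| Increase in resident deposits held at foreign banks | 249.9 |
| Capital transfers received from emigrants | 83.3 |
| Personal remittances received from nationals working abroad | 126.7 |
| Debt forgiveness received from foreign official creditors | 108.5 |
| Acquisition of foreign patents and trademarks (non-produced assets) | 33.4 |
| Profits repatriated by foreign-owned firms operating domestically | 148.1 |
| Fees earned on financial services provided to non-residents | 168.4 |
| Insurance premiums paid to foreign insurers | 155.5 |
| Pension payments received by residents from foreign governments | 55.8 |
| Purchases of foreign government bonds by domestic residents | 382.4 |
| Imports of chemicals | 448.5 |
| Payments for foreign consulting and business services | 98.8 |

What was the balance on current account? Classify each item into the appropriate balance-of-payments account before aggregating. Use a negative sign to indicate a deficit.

Goods: -448.5 + 1977.2 = 1528.7
Services: 168.4 - 155.5 - 98.8 = -85.9
Primary income: 217.2 - 148.1 = 69.1
Secondary income: 55.8 + 126.7 = 182.5
Current account = 1528.7 + (-85.9) + 69.1 + 182.5 = 1694.4
(Excluded from the current account — financial account: sale of domestic government bonds to non-residents 255.2, increase in resident deposits held at foreign banks 249.9, purchases of foreign government bonds by domestic residents 382.4; capital account: capital transfers received from emigrants 83.3, debt forgiveness received from foreign official creditors 108.5, acquisition of foreign patents and trademarks (non-produced assets) 33.4.)

1694.4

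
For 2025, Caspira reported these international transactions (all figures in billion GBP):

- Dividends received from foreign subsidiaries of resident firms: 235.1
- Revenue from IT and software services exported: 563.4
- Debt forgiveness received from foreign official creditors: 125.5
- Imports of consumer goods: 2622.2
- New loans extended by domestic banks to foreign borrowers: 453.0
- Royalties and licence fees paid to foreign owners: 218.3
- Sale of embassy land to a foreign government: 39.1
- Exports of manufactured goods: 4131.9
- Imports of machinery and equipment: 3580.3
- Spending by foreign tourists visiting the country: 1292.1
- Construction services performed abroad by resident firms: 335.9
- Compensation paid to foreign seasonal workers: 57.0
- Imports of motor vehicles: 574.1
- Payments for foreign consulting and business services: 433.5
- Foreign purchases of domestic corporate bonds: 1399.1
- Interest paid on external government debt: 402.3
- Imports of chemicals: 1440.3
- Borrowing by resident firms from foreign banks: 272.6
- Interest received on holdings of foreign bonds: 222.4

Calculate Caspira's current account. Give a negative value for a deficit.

-2547.2

Goods: -574.1 + 4131.9 - 3580.3 - 1440.3 - 2622.2 = -4085.0
Services: 335.9 - 433.5 + 563.4 + 1292.1 - 218.3 = 1539.6
Primary income: -57.0 + 235.1 + 222.4 - 402.3 = -1.8
Current account = (-4085.0) + 1539.6 + (-1.8) = -2547.2
(Excluded from the current account — capital account: debt forgiveness received from foreign official creditors 125.5, sale of embassy land to a foreign government 39.1; financial account: new loans extended by domestic banks to foreign borrowers 453.0, foreign purchases of domestic corporate bonds 1399.1, borrowing by resident firms from foreign banks 272.6.)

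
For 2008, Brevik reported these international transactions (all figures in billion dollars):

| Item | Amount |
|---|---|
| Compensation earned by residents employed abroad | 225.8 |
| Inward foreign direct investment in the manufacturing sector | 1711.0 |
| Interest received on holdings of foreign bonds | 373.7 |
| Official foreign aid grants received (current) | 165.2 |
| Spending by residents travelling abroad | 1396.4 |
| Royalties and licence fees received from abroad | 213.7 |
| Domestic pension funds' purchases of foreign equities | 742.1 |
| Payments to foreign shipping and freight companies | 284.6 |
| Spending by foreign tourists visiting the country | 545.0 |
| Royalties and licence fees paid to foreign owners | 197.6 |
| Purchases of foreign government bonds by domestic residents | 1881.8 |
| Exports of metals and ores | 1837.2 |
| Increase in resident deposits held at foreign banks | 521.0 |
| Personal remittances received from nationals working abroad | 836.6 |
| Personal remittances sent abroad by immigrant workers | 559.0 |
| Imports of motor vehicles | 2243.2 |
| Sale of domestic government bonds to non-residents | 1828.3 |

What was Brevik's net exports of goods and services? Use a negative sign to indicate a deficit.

Goods: 1837.2 - 2243.2 = -406.0
Services: 545.0 - 284.6 - 197.6 - 1396.4 + 213.7 = -1119.9
Trade balance = -406.0 + (-1119.9) = -1525.9
(Excluded from the trade balance — primary income: compensation earned by residents employed abroad 225.8, interest received on holdings of foreign bonds 373.7; financial account: inward foreign direct investment in the manufacturing sector 1711.0, domestic pension funds' purchases of foreign equities 742.1, purchases of foreign government bonds by domestic residents 1881.8, increase in resident deposits held at foreign banks 521.0, sale of domestic government bonds to non-residents 1828.3; secondary income: official foreign aid grants received (current) 165.2, personal remittances received from nationals working abroad 836.6, personal remittances sent abroad by immigrant workers 559.0.)

-1525.9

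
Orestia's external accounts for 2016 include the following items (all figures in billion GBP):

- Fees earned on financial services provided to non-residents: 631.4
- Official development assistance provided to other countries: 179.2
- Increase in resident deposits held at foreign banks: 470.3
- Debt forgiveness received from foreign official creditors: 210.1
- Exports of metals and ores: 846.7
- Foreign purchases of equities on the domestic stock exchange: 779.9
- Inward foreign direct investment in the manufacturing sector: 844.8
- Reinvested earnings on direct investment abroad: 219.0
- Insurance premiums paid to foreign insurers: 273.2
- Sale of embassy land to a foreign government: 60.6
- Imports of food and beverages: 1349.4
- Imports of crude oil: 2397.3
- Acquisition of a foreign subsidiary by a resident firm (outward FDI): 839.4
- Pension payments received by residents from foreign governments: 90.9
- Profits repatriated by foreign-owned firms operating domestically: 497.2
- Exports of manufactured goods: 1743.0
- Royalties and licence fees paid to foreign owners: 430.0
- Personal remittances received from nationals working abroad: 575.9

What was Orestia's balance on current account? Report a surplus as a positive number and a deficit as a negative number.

-1019.4

Goods: 1743.0 + 846.7 - 1349.4 - 2397.3 = -1157.0
Services: 631.4 - 430.0 - 273.2 = -71.8
Primary income: 219.0 - 497.2 = -278.2
Secondary income: 90.9 - 179.2 + 575.9 = 487.6
Current account = (-1157.0) + (-71.8) + (-278.2) + 487.6 = -1019.4
(Excluded from the current account — financial account: increase in resident deposits held at foreign banks 470.3, foreign purchases of equities on the domestic stock exchange 779.9, inward foreign direct investment in the manufacturing sector 844.8, acquisition of a foreign subsidiary by a resident firm (outward FDI) 839.4; capital account: debt forgiveness received from foreign official creditors 210.1, sale of embassy land to a foreign government 60.6.)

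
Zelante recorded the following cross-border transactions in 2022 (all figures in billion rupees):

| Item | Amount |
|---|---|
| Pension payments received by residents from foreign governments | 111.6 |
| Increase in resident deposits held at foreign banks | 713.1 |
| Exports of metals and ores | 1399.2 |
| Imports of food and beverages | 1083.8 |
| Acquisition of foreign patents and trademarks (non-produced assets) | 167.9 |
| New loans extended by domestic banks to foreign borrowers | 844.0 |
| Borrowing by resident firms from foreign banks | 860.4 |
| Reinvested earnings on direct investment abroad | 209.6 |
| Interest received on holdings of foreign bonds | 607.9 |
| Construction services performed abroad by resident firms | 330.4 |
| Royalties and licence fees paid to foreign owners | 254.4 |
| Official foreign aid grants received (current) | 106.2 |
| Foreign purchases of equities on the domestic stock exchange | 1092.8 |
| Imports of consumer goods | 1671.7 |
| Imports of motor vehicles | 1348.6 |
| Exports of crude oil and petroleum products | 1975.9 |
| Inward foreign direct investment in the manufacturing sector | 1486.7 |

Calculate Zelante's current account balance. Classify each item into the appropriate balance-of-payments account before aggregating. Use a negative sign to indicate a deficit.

Goods: -1083.8 + 1399.2 - 1671.7 - 1348.6 + 1975.9 = -729.0
Services: 330.4 - 254.4 = 76.0
Primary income: 209.6 + 607.9 = 817.5
Secondary income: 106.2 + 111.6 = 217.8
Current account = (-729.0) + 76.0 + 817.5 + 217.8 = 382.3
(Excluded from the current account — financial account: increase in resident deposits held at foreign banks 713.1, new loans extended by domestic banks to foreign borrowers 844.0, borrowing by resident firms from foreign banks 860.4, foreign purchases of equities on the domestic stock exchange 1092.8, inward foreign direct investment in the manufacturing sector 1486.7; capital account: acquisition of foreign patents and trademarks (non-produced assets) 167.9.)

382.3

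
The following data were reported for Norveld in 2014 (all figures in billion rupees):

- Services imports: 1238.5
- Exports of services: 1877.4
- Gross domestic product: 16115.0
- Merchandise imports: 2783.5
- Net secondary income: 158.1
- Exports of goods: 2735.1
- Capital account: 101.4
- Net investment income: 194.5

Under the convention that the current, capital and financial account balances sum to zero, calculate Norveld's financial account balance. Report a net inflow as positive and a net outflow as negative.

-1044.5

Goods balance = 2735.1 - 2783.5 = -48.4
Services balance = 1877.4 - 1238.5 = 638.9
Trade balance (goods + services) = -48.4 + 638.9 = 590.5
Net primary income = 194.5
Net secondary income = 158.1
Current account = 590.5 + 194.5 + 158.1 = 943.1
Financial account = -(943.1 + 101.4) = -1044.5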